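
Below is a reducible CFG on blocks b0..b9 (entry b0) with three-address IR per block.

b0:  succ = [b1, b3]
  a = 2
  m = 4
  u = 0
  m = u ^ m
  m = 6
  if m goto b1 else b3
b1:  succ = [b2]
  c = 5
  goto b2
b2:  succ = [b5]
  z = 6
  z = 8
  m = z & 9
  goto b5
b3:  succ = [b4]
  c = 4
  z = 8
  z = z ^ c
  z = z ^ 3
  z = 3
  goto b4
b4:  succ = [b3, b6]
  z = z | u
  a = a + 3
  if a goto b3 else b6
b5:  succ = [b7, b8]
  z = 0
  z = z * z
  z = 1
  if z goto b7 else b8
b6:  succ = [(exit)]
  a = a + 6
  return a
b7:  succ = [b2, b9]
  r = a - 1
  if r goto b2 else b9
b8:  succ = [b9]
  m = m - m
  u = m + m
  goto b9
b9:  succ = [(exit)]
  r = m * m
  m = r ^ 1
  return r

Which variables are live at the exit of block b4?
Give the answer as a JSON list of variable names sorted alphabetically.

Answer: ["a", "u"]

Working:
def/use:
  b0: def={a,m,u} ue=∅
  b1: def={c} ue=∅
  b2: def={m,z} ue=∅
  b3: def={c,z} ue=∅
  b4: def={a,z} ue={a,u,z}
  b5: def={z} ue=∅
  b6: def={a} ue={a}
  b7: def={r} ue={a}
  b8: def={m,u} ue={m}
  b9: def={m,r} ue={m}

Liveness:
  b0 li=∅ lo={a,u}
  b1 li={a} lo={a}
  b2 li={a} lo={a,m}
  b3 li={a,u} lo={a,u,z}
  b4 li={a,u,z} lo={a,u}
  b5 li={a,m} lo={a,m}
  b6 li={a} lo=∅
  b7 li={a,m} lo={a,m}
  b8 li={m} lo={m}
  b9 li={m} lo=∅

live-out(b4) = ["a", "u"]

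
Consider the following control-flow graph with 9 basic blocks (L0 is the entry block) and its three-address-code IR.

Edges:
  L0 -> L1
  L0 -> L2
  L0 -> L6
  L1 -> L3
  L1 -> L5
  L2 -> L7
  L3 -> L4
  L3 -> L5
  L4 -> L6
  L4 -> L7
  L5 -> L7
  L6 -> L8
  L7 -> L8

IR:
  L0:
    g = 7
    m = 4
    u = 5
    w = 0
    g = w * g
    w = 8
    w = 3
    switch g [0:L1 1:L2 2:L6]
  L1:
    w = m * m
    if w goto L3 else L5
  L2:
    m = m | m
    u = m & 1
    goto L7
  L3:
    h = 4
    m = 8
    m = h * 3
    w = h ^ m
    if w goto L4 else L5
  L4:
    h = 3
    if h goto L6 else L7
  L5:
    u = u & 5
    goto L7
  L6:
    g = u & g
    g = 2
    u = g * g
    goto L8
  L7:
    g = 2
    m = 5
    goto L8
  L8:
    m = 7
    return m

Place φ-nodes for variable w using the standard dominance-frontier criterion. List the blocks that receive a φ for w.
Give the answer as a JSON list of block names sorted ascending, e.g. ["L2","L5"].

idom tree: L1←L0 L2←L0 L3←L1 L4←L3 L5←L1 L6←L0 L7←L0 L8←L0
Dom∩ at merges:
  L5: preds {L1,L3}: {L0,L1} ∩ {L0,L1,L3} = {L0,L1}; idom=L1
  L6: preds {L0,L4}: {L0} ∩ {L0,L1,L3,L4} = {L0}; idom=L0
  L7: preds {L2,L4,L5}: {L0,L2} ∩ {L0,L1,L3,L4} ∩ {L0,L1,L5} = {L0}; idom=L0
  L8: preds {L6,L7}: {L0,L6} ∩ {L0,L7} = {L0}; idom=L0

Frontier:
  join L5 pred L1: · stop@L1
  join L5 pred L3: L3 stop@L1
  join L6 pred L0: · stop@L0
  join L6 pred L4: L4→L3→L1 stop@L0
  join L7 pred L2: L2 stop@L0
  join L7 pred L4: L4→L3→L1 stop@L0
  join L7 pred L5: L5→L1 stop@L0
  join L8 pred L6: L6 stop@L0
  join L8 pred L7: L7 stop@L0
  L0 → ∅
  L1 → {L6,L7}
  L2 → {L7}
  L3 → {L5,L6,L7}
  L4 → {L6,L7}
  L5 → {L7}
  L6 → {L8}
  L7 → {L8}
  L8 → ∅

φ for w: defs {L0,L1,L3}
  DF⁺ = {L5,L6,L7,L8}

Answer: ["L5", "L6", "L7", "L8"]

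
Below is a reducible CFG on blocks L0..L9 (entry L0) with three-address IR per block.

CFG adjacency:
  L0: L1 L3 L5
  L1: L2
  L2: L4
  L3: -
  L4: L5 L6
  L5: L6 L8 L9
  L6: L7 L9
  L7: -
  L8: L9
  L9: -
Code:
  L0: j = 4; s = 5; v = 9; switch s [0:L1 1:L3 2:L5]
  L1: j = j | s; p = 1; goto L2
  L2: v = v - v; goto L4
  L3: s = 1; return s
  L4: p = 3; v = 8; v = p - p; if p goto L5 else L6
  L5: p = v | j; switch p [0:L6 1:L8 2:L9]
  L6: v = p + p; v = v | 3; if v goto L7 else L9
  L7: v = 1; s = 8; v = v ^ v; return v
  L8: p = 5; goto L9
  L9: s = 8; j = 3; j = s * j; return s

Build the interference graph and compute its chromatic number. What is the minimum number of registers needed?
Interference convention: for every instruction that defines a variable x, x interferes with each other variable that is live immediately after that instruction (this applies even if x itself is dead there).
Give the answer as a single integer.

Answer: 3

Derivation:
Block summaries:
  L0: {j,s,v} / ∅
  L1: {j,p} / {j,s}
  L2: {v} / {v}
  L3: {s} / ∅
  L4: {p,v} / ∅
  L5: {p} / {j,v}
  L6: {v} / {p}
  L7: {s,v} / ∅
  L8: {p} / ∅
  L9: {j,s} / ∅

Liveness:
  L0 li=∅ lo={j,s,v}
  L1 li={j,s,v} lo={j,v}
  L2 li={j,v} lo={j}
  L3 li=∅ lo=∅
  L4 li={j} lo={j,p,v}
  L5 li={j,v} lo={p}
  L6 li={p} lo=∅
  L7 li=∅ lo=∅
  L8 li=∅ lo=∅
  L9 li=∅ lo=∅

Conflict graph:
  j: {p,s,v}
  p: {j,v}
  s: {j,v}
  v: {j,p,s}

Chromatic number:
  clique {j,p,v} ⇒ need ≥ 3
  assign j→c0 p→c2 s→c2 v→c1 — no edge inside a register ⇒ χ ≤ 3
  χ = 3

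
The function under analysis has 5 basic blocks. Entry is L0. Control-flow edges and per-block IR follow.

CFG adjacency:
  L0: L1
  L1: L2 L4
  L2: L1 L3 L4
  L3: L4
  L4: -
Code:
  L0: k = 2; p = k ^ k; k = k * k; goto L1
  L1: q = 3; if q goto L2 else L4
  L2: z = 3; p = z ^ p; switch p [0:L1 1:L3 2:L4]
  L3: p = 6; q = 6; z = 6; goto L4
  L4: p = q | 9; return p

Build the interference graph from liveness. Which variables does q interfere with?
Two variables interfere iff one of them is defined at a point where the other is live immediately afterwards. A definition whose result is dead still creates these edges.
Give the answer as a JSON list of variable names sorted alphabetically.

Block summaries:
  L0: {k,p} / ∅
  L1: {q} / ∅
  L2: {p,z} / {p}
  L3: {p,q,z} / ∅
  L4: {p} / {q}

Liveness:
  L0 li=∅ lo={p}
  L1 li={p} lo={p,q}
  L2 li={p,q} lo={p,q}
  L3 li=∅ lo={q}
  L4 li={q} lo=∅

Conflict graph:
  k: {p}
  p: {k,q,z}
  q: {p,z}
  z: {p,q}

N(q) = ["p", "z"]

Answer: ["p", "z"]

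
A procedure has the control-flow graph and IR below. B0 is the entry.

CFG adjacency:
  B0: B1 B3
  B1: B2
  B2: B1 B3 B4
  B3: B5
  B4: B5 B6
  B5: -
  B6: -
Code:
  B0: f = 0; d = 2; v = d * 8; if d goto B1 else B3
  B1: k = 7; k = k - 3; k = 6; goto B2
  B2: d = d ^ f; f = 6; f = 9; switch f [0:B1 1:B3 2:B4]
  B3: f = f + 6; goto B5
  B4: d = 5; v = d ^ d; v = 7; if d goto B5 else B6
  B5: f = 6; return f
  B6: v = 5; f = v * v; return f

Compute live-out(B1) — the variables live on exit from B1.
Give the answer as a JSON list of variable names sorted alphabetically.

def/use:
  B0: {d,f,v} / ∅
  B1: {k} / ∅
  B2: {d,f} / {d,f}
  B3: {f} / {f}
  B4: {d,v} / ∅
  B5: {f} / ∅
  B6: {f,v} / ∅

Liveness:
  B0 li=∅ lo={d,f}
  B1 li={d,f} lo={d,f}
  B2 li={d,f} lo={d,f}
  B3 li={f} lo=∅
  B4 li=∅ lo=∅
  B5 li=∅ lo=∅
  B6 li=∅ lo=∅

live-out(B1) = ["d", "f"]

Answer: ["d", "f"]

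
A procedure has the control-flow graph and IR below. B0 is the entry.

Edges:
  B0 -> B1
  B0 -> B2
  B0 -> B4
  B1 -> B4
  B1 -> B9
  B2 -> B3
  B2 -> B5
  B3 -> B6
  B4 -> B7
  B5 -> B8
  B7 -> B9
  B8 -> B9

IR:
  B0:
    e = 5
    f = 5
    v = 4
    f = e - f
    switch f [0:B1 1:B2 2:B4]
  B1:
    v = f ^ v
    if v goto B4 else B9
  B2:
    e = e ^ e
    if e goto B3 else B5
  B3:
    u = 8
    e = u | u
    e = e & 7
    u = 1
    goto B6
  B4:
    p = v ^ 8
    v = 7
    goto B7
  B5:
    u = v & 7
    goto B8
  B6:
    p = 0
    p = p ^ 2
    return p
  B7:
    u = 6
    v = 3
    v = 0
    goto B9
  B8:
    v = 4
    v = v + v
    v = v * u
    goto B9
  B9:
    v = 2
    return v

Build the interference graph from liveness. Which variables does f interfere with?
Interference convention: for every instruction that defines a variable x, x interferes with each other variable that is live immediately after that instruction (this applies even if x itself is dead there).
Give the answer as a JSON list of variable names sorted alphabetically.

def/use:
  B0: def={e,f,v} ue=∅
  B1: def={v} ue={f,v}
  B2: def={e} ue={e}
  B3: def={e,u} ue=∅
  B4: def={p,v} ue={v}
  B5: def={u} ue={v}
  B6: def={p} ue=∅
  B7: def={u,v} ue=∅
  B8: def={v} ue={u}
  B9: def={v} ue=∅

Live sets:
  B0 li=∅ lo={e,f,v}
  B1 li={f,v} lo={v}
  B2 li={e,v} lo={v}
  B3 li=∅ lo=∅
  B4 li={v} lo=∅
  B5 li={v} lo={u}
  B6 li=∅ lo=∅
  B7 li=∅ lo=∅
  B8 li={u} lo=∅
  B9 li=∅ lo=∅

Interfere edges:
  e↔{f,v}
  f↔{e,v}
  p↔∅
  u↔{v}
  v↔{e,f,u}

N(f) = ["e", "v"]

Answer: ["e", "v"]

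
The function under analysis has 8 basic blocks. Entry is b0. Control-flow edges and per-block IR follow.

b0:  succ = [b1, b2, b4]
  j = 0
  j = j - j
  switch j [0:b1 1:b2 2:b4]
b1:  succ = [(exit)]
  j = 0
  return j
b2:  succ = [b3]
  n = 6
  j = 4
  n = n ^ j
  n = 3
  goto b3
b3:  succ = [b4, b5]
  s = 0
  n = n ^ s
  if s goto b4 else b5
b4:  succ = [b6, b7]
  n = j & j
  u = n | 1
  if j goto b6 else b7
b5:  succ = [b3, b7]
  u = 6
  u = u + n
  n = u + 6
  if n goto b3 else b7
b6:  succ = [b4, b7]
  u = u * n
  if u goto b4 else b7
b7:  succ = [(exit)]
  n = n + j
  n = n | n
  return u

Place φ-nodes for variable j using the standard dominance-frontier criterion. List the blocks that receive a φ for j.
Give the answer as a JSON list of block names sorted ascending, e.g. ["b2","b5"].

idom tree: b1←b0 b2←b0 b3←b2 b4←b0 b5←b3 b6←b4 b7←b0
Join-block Dom:
  b3: preds {b2,b5}: {b0,b2} ∩ {b0,b2,b3,b5} = {b0,b2}; idom=b2
  b4: preds {b0,b3,b6}: {b0} ∩ {b0,b2,b3} ∩ {b0,b4,b6} = {b0}; idom=b0
  b7: preds {b4,b5,b6}: {b0,b4} ∩ {b0,b2,b3,b5} ∩ {b0,b4,b6} = {b0}; idom=b0

DF derivation:
  b3←b2: walk · to b2
  b3←b5: walk b5→b3 to b2
  b4←b0: walk · to b0
  b4←b3: walk b3→b2 to b0
  b4←b6: walk b6→b4 to b0
  b7←b4: walk b4 to b0
  b7←b5: walk b5→b3→b2 to b0
  b7←b6: walk b6→b4 to b0
  DF(b0)=∅
  DF(b1)=∅
  DF(b2)={b4,b7}
  DF(b3)={b3,b4,b7}
  DF(b4)={b4,b7}
  DF(b5)={b3,b7}
  DF(b6)={b4,b7}
  DF(b7)=∅

φ for j: defs {b0,b1,b2}
  DF⁺ = {b4,b7}

Answer: ["b4", "b7"]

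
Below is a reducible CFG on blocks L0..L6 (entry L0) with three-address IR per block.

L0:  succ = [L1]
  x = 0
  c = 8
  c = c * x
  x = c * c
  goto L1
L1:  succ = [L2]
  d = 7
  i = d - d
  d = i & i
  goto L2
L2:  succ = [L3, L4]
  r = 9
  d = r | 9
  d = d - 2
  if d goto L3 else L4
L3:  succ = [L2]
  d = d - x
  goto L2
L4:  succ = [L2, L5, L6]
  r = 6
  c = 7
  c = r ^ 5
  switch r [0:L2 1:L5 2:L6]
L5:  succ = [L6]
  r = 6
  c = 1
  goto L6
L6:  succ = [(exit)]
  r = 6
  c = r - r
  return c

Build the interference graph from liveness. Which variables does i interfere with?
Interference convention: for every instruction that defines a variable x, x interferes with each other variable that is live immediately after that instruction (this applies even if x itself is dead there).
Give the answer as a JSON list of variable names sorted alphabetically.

def/use:
  L0: {c,x} / ∅
  L1: {d,i} / ∅
  L2: {d,r} / ∅
  L3: {d} / {d,x}
  L4: {c,r} / ∅
  L5: {c,r} / ∅
  L6: {c,r} / ∅

Backward fixpoint:
  L0 li=∅ lo={x}
  L1 li={x} lo={x}
  L2 li={x} lo={d,x}
  L3 li={d,x} lo={x}
  L4 li={x} lo={x}
  L5 li=∅ lo=∅
  L6 li=∅ lo=∅

Interference:
  c — {r,x}
  d — {x}
  i — {x}
  r — {c,x}
  x — {c,d,i,r}

N(i) = ["x"]

Answer: ["x"]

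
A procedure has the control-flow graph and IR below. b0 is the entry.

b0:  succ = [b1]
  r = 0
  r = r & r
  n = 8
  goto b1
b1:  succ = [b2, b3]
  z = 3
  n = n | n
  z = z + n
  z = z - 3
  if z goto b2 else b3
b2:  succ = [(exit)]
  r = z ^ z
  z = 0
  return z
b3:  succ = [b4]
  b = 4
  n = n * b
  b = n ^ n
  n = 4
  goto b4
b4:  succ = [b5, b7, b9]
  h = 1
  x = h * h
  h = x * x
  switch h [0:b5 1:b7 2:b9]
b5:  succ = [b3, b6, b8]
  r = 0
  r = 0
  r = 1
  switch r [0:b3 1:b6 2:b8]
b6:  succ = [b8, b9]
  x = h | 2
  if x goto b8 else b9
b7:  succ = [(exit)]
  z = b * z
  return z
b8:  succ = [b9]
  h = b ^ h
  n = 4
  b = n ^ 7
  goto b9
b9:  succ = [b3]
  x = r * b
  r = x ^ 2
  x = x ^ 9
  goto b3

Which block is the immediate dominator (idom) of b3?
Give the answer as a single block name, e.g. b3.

idom tree: b1←b0 b2←b1 b3←b1 b4←b3 b5←b4 b6←b5 b7←b4 b8←b5 b9←b4
Dom at joins:
  b3: preds {b1,b5,b9}: {b0,b1} ∩ {b0,b1,b3,b4,b5} ∩ {b0,b1,b3,b4,b9} = {b0,b1}; idom=b1
  b8: preds {b5,b6}: {b0,b1,b3,b4,b5} ∩ {b0,b1,b3,b4,b5,b6} = {b0,b1,b3,b4,b5}; idom=b5
  b9: preds {b4,b6,b8}: {b0,b1,b3,b4} ∩ {b0,b1,b3,b4,b5,b6} ∩ {b0,b1,b3,b4,b5,b8} = {b0,b1,b3,b4}; idom=b4

idom(b3) = b1

Answer: b1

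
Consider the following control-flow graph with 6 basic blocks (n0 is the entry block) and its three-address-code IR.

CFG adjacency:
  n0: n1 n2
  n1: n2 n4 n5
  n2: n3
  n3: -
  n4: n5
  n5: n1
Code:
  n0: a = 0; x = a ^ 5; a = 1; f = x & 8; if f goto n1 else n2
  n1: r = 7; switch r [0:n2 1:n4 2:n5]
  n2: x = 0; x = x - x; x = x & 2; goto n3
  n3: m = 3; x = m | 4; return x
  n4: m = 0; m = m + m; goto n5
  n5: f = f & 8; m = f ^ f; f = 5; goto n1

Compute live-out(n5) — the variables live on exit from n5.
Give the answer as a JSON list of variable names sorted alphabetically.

Answer: ["f"]

Derivation:
Per-block:
  n0: def={a,f,x} ue=∅
  n1: def={r} ue=∅
  n2: def={x} ue=∅
  n3: def={m,x} ue=∅
  n4: def={m} ue=∅
  n5: def={f,m} ue={f}

Live sets:
  n0: in=∅ out={f}
  n1: in={f} out={f}
  n2: in=∅ out=∅
  n3: in=∅ out=∅
  n4: in={f} out={f}
  n5: in={f} out={f}

live-out(n5) = ["f"]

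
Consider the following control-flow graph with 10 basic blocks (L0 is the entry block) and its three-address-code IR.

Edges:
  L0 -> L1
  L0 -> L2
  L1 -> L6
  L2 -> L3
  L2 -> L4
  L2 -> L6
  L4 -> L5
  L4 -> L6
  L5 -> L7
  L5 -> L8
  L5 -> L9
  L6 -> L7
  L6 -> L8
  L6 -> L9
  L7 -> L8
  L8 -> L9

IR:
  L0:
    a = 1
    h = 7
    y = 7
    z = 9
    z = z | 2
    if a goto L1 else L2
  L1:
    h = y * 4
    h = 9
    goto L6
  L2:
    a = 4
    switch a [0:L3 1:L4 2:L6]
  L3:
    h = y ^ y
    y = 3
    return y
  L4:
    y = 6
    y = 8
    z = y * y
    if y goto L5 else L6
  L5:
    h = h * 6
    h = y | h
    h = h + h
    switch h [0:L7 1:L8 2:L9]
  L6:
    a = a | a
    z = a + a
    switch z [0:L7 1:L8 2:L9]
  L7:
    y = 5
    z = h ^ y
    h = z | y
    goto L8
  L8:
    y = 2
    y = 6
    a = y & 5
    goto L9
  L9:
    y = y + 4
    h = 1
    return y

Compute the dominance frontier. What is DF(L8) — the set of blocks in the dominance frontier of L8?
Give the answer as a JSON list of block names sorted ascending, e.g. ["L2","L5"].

Answer: ["L9"]

Analysis:
idom tree: L1←L0 L2←L0 L3←L2 L4←L2 L5←L4 L6←L0 L7←L0 L8←L0 L9←L0
Dom at joins:
  L6: preds {L1,L2,L4}: {L0,L1} ∩ {L0,L2} ∩ {L0,L2,L4} = {L0}; idom=L0
  L7: preds {L5,L6}: {L0,L2,L4,L5} ∩ {L0,L6} = {L0}; idom=L0
  L8: preds {L5,L6,L7}: {L0,L2,L4,L5} ∩ {L0,L6} ∩ {L0,L7} = {L0}; idom=L0
  L9: preds {L5,L6,L8}: {L0,L2,L4,L5} ∩ {L0,L6} ∩ {L0,L8} = {L0}; idom=L0

Frontier:
  L6←L1: walk L1 to L0
  L6←L2: walk L2 to L0
  L6←L4: walk L4→L2 to L0
  L7←L5: walk L5→L4→L2 to L0
  L7←L6: walk L6 to L0
  L8←L5: walk L5→L4→L2 to L0
  L8←L6: walk L6 to L0
  L8←L7: walk L7 to L0
  L9←L5: walk L5→L4→L2 to L0
  L9←L6: walk L6 to L0
  L9←L8: walk L8 to L0
  L0: DF=∅
  L1: DF={L6}
  L2: DF={L6,L7,L8,L9}
  L3: DF=∅
  L4: DF={L6,L7,L8,L9}
  L5: DF={L7,L8,L9}
  L6: DF={L7,L8,L9}
  L7: DF={L8}
  L8: DF={L9}
  L9: DF=∅

DF(L8) = ["L9"]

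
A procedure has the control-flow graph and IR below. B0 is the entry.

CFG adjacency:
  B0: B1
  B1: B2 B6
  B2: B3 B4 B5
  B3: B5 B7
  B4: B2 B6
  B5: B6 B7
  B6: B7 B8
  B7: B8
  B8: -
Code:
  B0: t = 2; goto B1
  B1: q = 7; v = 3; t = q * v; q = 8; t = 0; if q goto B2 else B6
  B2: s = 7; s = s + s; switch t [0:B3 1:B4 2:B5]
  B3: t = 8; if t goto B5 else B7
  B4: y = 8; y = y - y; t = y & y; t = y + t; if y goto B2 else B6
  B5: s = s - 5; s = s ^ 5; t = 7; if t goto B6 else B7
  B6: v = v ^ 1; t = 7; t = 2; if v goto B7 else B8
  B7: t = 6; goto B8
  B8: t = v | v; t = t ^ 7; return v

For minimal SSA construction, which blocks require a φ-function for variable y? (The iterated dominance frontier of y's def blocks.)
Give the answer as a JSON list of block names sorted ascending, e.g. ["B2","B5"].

Answer: ["B2", "B6", "B7", "B8"]

Working:
idom tree: B1←B0 B2←B1 B3←B2 B4←B2 B5←B2 B6←B1 B7←B1 B8←B1
Dom at joins:
  B2: preds {B1,B4}: {B0,B1} ∩ {B0,B1,B2,B4} = {B0,B1}; idom=B1
  B5: preds {B2,B3}: {B0,B1,B2} ∩ {B0,B1,B2,B3} = {B0,B1,B2}; idom=B2
  B6: preds {B1,B4,B5}: {B0,B1} ∩ {B0,B1,B2,B4} ∩ {B0,B1,B2,B5} = {B0,B1}; idom=B1
  B7: preds {B3,B5,B6}: {B0,B1,B2,B3} ∩ {B0,B1,B2,B5} ∩ {B0,B1,B6} = {B0,B1}; idom=B1
  B8: preds {B6,B7}: {B0,B1,B6} ∩ {B0,B1,B7} = {B0,B1}; idom=B1

DF walk-up:
  join B2 pred B1: · stop@B1
  join B2 pred B4: B4→B2 stop@B1
  join B5 pred B2: · stop@B2
  join B5 pred B3: B3 stop@B2
  join B6 pred B1: · stop@B1
  join B6 pred B4: B4→B2 stop@B1
  join B6 pred B5: B5→B2 stop@B1
  join B7 pred B3: B3→B2 stop@B1
  join B7 pred B5: B5→B2 stop@B1
  join B7 pred B6: B6 stop@B1
  join B8 pred B6: B6 stop@B1
  join B8 pred B7: B7 stop@B1
  DF(B0)=∅
  DF(B1)=∅
  DF(B2)={B2,B6,B7}
  DF(B3)={B5,B7}
  DF(B4)={B2,B6}
  DF(B5)={B6,B7}
  DF(B6)={B7,B8}
  DF(B7)={B8}
  DF(B8)=∅

φ for y: defs {B4}
  DF⁺ = {B2,B6,B7,B8}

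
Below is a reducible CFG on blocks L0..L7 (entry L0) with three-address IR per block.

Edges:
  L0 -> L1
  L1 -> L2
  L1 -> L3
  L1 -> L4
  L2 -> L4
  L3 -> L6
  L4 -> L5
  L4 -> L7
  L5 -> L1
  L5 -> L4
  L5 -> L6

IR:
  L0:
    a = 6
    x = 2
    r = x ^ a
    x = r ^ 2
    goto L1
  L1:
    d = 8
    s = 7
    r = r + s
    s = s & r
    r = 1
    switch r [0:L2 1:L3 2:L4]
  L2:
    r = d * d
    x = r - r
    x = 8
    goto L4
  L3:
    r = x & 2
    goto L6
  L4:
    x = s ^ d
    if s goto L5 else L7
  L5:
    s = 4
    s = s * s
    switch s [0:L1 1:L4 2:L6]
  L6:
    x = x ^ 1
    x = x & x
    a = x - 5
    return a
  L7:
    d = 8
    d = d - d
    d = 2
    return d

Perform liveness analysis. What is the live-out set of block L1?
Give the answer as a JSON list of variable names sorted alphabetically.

def/use:
  L0: def={a,r,x} ue=∅
  L1: def={d,r,s} ue={r}
  L2: def={r,x} ue={d}
  L3: def={r} ue={x}
  L4: def={x} ue={d,s}
  L5: def={s} ue=∅
  L6: def={a,x} ue={x}
  L7: def={d} ue=∅

Backward fixpoint:
  L0: in=∅ out={r,x}
  L1: in={r,x} out={d,r,s,x}
  L2: in={d,s} out={d,r,s}
  L3: in={x} out={x}
  L4: in={d,r,s} out={d,r,x}
  L5: in={d,r,x} out={d,r,s,x}
  L6: in={x} out=∅
  L7: in=∅ out=∅

live-out(L1) = ["d", "r", "s", "x"]

Answer: ["d", "r", "s", "x"]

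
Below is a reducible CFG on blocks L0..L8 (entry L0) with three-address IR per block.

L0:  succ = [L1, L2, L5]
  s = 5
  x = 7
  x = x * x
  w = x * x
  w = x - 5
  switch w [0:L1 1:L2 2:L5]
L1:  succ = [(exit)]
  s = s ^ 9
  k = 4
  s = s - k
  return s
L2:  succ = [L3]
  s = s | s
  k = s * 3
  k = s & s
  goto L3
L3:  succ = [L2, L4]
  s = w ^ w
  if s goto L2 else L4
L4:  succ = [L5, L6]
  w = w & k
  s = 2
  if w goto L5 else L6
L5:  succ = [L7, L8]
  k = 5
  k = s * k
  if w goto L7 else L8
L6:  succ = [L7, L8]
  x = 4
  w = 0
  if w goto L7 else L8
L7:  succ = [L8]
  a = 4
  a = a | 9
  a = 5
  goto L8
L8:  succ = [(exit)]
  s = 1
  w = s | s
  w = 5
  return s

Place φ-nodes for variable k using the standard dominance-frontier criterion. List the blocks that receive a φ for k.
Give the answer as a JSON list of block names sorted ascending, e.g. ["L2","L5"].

Answer: ["L2", "L5", "L7", "L8"]

Working:
idom tree: L1←L0 L2←L0 L3←L2 L4←L3 L5←L0 L6←L4 L7←L0 L8←L0
Dom at joins:
  L2: preds {L0,L3}: {L0} ∩ {L0,L2,L3} = {L0}; idom=L0
  L5: preds {L0,L4}: {L0} ∩ {L0,L2,L3,L4} = {L0}; idom=L0
  L7: preds {L5,L6}: {L0,L5} ∩ {L0,L2,L3,L4,L6} = {L0}; idom=L0
  L8: preds {L5,L6,L7}: {L0,L5} ∩ {L0,L2,L3,L4,L6} ∩ {L0,L7} = {L0}; idom=L0

DF walk-up:
  L2←L0: walk · to L0
  L2←L3: walk L3→L2 to L0
  L5←L0: walk · to L0
  L5←L4: walk L4→L3→L2 to L0
  L7←L5: walk L5 to L0
  L7←L6: walk L6→L4→L3→L2 to L0
  L8←L5: walk L5 to L0
  L8←L6: walk L6→L4→L3→L2 to L0
  L8←L7: walk L7 to L0
  L0 → ∅
  L1 → ∅
  L2 → {L2,L5,L7,L8}
  L3 → {L2,L5,L7,L8}
  L4 → {L5,L7,L8}
  L5 → {L7,L8}
  L6 → {L7,L8}
  L7 → {L8}
  L8 → ∅

φ for k: defs {L1,L2,L5}
  DF⁺ = {L2,L5,L7,L8}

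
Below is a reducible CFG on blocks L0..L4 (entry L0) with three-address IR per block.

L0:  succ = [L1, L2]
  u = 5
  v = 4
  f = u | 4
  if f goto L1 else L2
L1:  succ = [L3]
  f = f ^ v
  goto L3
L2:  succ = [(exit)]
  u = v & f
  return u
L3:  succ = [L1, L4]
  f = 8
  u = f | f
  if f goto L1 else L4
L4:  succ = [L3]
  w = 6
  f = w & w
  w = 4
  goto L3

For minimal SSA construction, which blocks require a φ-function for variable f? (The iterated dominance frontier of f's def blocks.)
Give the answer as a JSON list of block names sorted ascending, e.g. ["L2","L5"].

idom tree: L1←L0 L2←L0 L3←L1 L4←L3
Join-block Dom:
  L1: preds {L0,L3}: {L0} ∩ {L0,L1,L3} = {L0}; idom=L0
  L3: preds {L1,L4}: {L0,L1} ∩ {L0,L1,L3,L4} = {L0,L1}; idom=L1

DF derivation:
  L1←L0: walk · to L0
  L1←L3: walk L3→L1 to L0
  L3←L1: walk · to L1
  L3←L4: walk L4→L3 to L1
  L0: DF=∅
  L1: DF={L1}
  L2: DF=∅
  L3: DF={L1,L3}
  L4: DF={L3}

φ for f: defs {L0,L1,L3,L4}
  DF⁺ = {L1,L3}

Answer: ["L1", "L3"]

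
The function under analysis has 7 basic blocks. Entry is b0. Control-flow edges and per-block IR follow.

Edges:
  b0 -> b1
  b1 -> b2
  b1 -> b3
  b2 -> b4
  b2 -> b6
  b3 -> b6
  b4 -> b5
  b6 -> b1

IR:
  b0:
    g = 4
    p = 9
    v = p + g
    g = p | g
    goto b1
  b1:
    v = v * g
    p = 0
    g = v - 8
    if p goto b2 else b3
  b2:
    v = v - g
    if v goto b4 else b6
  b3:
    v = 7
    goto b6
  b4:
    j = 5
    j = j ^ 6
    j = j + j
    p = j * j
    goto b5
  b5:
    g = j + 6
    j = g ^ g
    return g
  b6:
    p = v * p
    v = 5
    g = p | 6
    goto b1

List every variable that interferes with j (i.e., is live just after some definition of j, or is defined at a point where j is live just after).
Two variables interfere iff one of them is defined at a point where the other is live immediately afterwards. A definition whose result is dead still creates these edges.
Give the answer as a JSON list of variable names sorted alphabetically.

Answer: ["g", "p"]

Working:
def/use:
  b0: def={g,p,v} ue=∅
  b1: def={g,p,v} ue={g,v}
  b2: def={v} ue={g,v}
  b3: def={v} ue=∅
  b4: def={j,p} ue=∅
  b5: def={g,j} ue={j}
  b6: def={g,p,v} ue={p,v}

Backward fixpoint:
  b0 li=∅ lo={g,v}
  b1 li={g,v} lo={g,p,v}
  b2 li={g,p,v} lo={p,v}
  b3 li={p} lo={p,v}
  b4 li=∅ lo={j}
  b5 li={j} lo=∅
  b6 li={p,v} lo={g,v}

Conflict graph:
  g↔{j,p,v}
  j↔{g,p}
  p↔{g,j,v}
  v↔{g,p}

N(j) = ["g", "p"]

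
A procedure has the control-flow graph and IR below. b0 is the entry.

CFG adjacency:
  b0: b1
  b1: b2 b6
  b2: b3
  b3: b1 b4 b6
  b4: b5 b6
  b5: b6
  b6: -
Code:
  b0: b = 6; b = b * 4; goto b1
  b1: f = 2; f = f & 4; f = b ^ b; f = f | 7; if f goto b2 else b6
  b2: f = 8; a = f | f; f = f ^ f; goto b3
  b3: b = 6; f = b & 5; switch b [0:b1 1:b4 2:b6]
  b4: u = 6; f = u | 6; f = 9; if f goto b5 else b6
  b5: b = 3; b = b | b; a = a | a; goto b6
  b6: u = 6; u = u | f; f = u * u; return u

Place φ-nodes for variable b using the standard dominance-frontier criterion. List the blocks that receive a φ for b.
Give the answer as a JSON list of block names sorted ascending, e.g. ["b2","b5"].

Answer: ["b1", "b6"]

Analysis:
idom tree: b1←b0 b2←b1 b3←b2 b4←b3 b5←b4 b6←b1
Dom∩ at merges:
  b1: preds {b0,b3}: {b0} ∩ {b0,b1,b2,b3} = {b0}; idom=b0
  b6: preds {b1,b3,b4,b5}: {b0,b1} ∩ {b0,b1,b2,b3} ∩ {b0,b1,b2,b3,b4} ∩ {b0,b1,b2,b3,b4,b5} = {b0,b1}; idom=b1

Frontier:
  join b1 pred b0: · stop@b0
  join b1 pred b3: b3→b2→b1 stop@b0
  join b6 pred b1: · stop@b1
  join b6 pred b3: b3→b2 stop@b1
  join b6 pred b4: b4→b3→b2 stop@b1
  join b6 pred b5: b5→b4→b3→b2 stop@b1
  b0 → ∅
  b1 → {b1}
  b2 → {b1,b6}
  b3 → {b1,b6}
  b4 → {b6}
  b5 → {b6}
  b6 → ∅

φ for b: defs {b0,b3,b5}
  DF⁺ = {b1,b6}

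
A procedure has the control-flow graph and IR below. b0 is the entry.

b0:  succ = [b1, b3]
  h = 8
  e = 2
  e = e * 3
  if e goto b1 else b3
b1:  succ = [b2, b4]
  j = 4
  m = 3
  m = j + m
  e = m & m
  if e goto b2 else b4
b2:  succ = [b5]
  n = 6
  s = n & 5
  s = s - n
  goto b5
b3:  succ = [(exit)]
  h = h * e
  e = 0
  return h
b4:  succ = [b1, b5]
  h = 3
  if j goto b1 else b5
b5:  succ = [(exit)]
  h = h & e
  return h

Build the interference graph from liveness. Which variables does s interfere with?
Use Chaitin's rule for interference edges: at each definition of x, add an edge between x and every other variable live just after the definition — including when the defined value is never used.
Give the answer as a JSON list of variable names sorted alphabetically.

Answer: ["e", "h", "n"]

Working:
Per-block:
  b0: def={e,h} ue=∅
  b1: def={e,j,m} ue=∅
  b2: def={n,s} ue=∅
  b3: def={e,h} ue={e,h}
  b4: def={h} ue={j}
  b5: def={h} ue={e,h}

Live sets:
  b0: in=∅ out={e,h}
  b1: in={h} out={e,h,j}
  b2: in={e,h} out={e,h}
  b3: in={e,h} out=∅
  b4: in={e,j} out={e,h}
  b5: in={e,h} out=∅

Conflict graph:
  e↔{h,j,n,s}
  h↔{e,j,m,n,s}
  j↔{e,h,m}
  m↔{h,j}
  n↔{e,h,s}
  s↔{e,h,n}

N(s) = ["e", "h", "n"]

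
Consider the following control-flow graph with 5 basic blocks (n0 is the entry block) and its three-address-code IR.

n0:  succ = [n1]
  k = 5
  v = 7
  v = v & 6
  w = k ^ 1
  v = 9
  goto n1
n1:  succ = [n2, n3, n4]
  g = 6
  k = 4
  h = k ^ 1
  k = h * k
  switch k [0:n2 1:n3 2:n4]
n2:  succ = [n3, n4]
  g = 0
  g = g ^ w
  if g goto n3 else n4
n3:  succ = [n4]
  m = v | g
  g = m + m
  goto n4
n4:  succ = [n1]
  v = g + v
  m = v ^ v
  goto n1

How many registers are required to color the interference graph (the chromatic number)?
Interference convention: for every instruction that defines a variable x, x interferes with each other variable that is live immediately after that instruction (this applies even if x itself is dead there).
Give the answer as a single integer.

Block summaries:
  n0: def={k,v,w} ue=∅
  n1: def={g,h,k} ue=∅
  n2: def={g} ue={w}
  n3: def={g,m} ue={g,v}
  n4: def={m,v} ue={g,v}

Liveness:
  n0: in=∅ out={v,w}
  n1: in={v,w} out={g,v,w}
  n2: in={v,w} out={g,v,w}
  n3: in={g,v,w} out={g,v,w}
  n4: in={g,v,w} out={v,w}

Conflict graph:
  g↔{h,k,v,w}
  h↔{g,k,v,w}
  k↔{g,h,v,w}
  m↔{v,w}
  v↔{g,h,k,m,w}
  w↔{g,h,k,m,v}

Registers:
  {g,h,k,v,w} pairwise interfere (5-clique) ⇒ χ ≥ 5
  5-colouring: R0={v}  R1={w}  R2={g,m}  R3={h}  R4={k}
  χ = 5

Answer: 5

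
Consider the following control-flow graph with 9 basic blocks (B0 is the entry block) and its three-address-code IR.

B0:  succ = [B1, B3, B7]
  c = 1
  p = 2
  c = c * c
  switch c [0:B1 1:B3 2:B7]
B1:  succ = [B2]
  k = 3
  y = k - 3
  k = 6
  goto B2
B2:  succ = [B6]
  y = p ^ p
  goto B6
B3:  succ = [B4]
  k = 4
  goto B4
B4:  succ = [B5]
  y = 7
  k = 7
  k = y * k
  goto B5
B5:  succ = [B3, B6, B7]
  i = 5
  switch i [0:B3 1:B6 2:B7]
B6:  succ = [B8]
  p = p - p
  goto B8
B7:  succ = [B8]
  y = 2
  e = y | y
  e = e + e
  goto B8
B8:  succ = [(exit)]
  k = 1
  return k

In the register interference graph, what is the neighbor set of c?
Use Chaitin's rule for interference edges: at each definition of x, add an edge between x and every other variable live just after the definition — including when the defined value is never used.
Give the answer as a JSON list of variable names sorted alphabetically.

def/use:
  B0 def {c,p} use ∅
  B1 def {k,y} use ∅
  B2 def {y} use {p}
  B3 def {k} use ∅
  B4 def {k,y} use ∅
  B5 def {i} use ∅
  B6 def {p} use {p}
  B7 def {e,y} use ∅
  B8 def {k} use ∅

Live sets:
  B0 li=∅ lo={p}
  B1 li={p} lo={p}
  B2 li={p} lo={p}
  B3 li={p} lo={p}
  B4 li={p} lo={p}
  B5 li={p} lo={p}
  B6 li={p} lo=∅
  B7 li=∅ lo=∅
  B8 li=∅ lo=∅

Conflict graph:
  c — {p}
  e — ∅
  i — {p}
  k — {p,y}
  p — {c,i,k,y}
  y — {k,p}

N(c) = ["p"]

Answer: ["p"]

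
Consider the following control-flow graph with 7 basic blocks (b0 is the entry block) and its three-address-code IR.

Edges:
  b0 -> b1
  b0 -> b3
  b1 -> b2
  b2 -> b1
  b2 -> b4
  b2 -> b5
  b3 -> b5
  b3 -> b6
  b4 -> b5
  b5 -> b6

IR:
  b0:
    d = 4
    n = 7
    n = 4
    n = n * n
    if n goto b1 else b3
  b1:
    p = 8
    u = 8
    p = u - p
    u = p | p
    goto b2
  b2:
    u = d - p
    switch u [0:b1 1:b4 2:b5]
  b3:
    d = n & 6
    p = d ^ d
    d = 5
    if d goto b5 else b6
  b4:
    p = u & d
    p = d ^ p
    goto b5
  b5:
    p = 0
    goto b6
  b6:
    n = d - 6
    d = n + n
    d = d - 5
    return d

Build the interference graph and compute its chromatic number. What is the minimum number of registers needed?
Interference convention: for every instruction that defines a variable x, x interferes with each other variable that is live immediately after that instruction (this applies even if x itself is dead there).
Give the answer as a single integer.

Per-block:
  b0: def={d,n} ue=∅
  b1: def={p,u} ue=∅
  b2: def={u} ue={d,p}
  b3: def={d,p} ue={n}
  b4: def={p} ue={d,u}
  b5: def={p} ue=∅
  b6: def={d,n} ue={d}

Backward fixpoint:
  live b0: ∅→{d,n}
  live b1: {d}→{d,p}
  live b2: {d,p}→{d,u}
  live b3: {n}→{d}
  live b4: {d,u}→{d}
  live b5: {d}→{d}
  live b6: {d}→∅

Interfere edges:
  d: {n,p,u}
  n: {d}
  p: {d,u}
  u: {d,p}

Colouring:
  clique {d,p,u} ⇒ need ≥ 3
  3-colouring: r0={d}  r1={n,p}  r2={u}
  χ = 3

Answer: 3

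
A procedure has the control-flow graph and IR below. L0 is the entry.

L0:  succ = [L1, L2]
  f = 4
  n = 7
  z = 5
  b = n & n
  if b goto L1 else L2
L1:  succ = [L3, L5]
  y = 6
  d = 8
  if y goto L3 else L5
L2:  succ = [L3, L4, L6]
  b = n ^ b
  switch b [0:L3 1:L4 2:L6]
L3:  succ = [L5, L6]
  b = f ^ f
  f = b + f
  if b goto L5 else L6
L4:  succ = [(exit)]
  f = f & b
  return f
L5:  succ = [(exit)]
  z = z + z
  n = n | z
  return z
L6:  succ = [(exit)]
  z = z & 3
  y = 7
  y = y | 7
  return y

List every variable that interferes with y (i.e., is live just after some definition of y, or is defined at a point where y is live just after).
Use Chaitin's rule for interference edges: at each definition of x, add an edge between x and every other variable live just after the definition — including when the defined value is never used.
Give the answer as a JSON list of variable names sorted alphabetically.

Answer: ["d", "f", "n", "z"]

Derivation:
def/use:
  L0 def {b,f,n,z} use ∅
  L1 def {d,y} use ∅
  L2 def {b} use {b,n}
  L3 def {b,f} use {f}
  L4 def {f} use {b,f}
  L5 def {n,z} use {n,z}
  L6 def {y,z} use {z}

Liveness:
  L0 li=∅ lo={b,f,n,z}
  L1 li={f,n,z} lo={f,n,z}
  L2 li={b,f,n,z} lo={b,f,n,z}
  L3 li={f,n,z} lo={n,z}
  L4 li={b,f} lo=∅
  L5 li={n,z} lo=∅
  L6 li={z} lo=∅

Interfere edges:
  b↔{f,n,z}
  d↔{f,n,y,z}
  f↔{b,d,n,y,z}
  n↔{b,d,f,y,z}
  y↔{d,f,n,z}
  z↔{b,d,f,n,y}

N(y) = ["d", "f", "n", "z"]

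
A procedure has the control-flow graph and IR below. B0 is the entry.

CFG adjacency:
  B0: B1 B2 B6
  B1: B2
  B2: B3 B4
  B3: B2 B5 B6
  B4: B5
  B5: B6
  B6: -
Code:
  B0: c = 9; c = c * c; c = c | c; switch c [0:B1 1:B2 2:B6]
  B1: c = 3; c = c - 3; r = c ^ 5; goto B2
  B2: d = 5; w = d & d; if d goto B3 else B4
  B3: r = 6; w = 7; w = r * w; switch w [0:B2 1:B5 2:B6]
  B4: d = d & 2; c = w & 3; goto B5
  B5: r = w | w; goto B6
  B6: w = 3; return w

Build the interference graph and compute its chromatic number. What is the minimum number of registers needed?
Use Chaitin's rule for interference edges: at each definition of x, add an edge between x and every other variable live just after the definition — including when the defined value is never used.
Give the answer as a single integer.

Block summaries:
  B0 def {c} use ∅
  B1 def {c,r} use ∅
  B2 def {d,w} use ∅
  B3 def {r,w} use ∅
  B4 def {c,d} use {d,w}
  B5 def {r} use {w}
  B6 def {w} use ∅

Liveness:
  B0 li=∅ lo=∅
  B1 li=∅ lo=∅
  B2 li=∅ lo={d,w}
  B3 li=∅ lo={w}
  B4 li={d,w} lo={w}
  B5 li={w} lo=∅
  B6 li=∅ lo=∅

Interfere edges:
  c: {w}
  d: {w}
  r: {w}
  w: {c,d,r}

Colouring:
  lower bound: {c,w} mutually conflict ⇒ χ ≥ 2
  assign c→R1 d→R1 r→R1 w→R0 — no edge inside a register ⇒ χ ≤ 2
  χ = 2

Answer: 2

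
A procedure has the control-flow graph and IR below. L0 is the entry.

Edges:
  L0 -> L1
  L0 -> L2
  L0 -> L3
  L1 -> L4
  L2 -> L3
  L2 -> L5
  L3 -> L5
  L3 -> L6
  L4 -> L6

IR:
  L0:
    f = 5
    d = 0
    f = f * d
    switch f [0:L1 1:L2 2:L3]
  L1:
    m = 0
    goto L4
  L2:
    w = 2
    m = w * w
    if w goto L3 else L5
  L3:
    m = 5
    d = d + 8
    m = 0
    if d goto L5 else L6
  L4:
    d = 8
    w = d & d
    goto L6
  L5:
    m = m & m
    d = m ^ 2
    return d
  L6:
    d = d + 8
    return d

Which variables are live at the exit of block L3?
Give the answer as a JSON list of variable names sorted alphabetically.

def/use:
  L0 def {d,f} use ∅
  L1 def {m} use ∅
  L2 def {m,w} use ∅
  L3 def {d,m} use {d}
  L4 def {d,w} use ∅
  L5 def {d,m} use {m}
  L6 def {d} use {d}

Live sets:
  L0: in=∅ out={d}
  L1: in=∅ out=∅
  L2: in={d} out={d,m}
  L3: in={d} out={d,m}
  L4: in=∅ out={d}
  L5: in={m} out=∅
  L6: in={d} out=∅

live-out(L3) = ["d", "m"]

Answer: ["d", "m"]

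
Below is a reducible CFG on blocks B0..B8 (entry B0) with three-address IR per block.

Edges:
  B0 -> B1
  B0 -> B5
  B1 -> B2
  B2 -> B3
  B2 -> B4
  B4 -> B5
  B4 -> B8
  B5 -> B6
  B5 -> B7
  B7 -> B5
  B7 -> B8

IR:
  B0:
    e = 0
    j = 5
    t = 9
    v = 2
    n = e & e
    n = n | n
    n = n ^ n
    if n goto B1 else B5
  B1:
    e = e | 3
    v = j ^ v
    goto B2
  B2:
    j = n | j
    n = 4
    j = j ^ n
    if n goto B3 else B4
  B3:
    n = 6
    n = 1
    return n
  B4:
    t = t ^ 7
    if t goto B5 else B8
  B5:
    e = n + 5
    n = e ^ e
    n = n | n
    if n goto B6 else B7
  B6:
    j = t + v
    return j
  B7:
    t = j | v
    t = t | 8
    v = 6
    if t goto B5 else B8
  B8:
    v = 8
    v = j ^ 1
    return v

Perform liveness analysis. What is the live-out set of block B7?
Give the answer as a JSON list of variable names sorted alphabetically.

def/use:
  B0: def={e,j,n,t,v} ue=∅
  B1: def={e,v} ue={e,j,v}
  B2: def={j,n} ue={j,n}
  B3: def={n} ue=∅
  B4: def={t} ue={t}
  B5: def={e,n} ue={n}
  B6: def={j} ue={t,v}
  B7: def={t,v} ue={j,v}
  B8: def={v} ue={j}

Liveness:
  live B0: ∅→{e,j,n,t,v}
  live B1: {e,j,n,t,v}→{j,n,t,v}
  live B2: {j,n,t,v}→{j,n,t,v}
  live B3: ∅→∅
  live B4: {j,n,t,v}→{j,n,t,v}
  live B5: {j,n,t,v}→{j,n,t,v}
  live B6: {t,v}→∅
  live B7: {j,n,v}→{j,n,t,v}
  live B8: {j}→∅

live-out(B7) = ["j", "n", "t", "v"]

Answer: ["j", "n", "t", "v"]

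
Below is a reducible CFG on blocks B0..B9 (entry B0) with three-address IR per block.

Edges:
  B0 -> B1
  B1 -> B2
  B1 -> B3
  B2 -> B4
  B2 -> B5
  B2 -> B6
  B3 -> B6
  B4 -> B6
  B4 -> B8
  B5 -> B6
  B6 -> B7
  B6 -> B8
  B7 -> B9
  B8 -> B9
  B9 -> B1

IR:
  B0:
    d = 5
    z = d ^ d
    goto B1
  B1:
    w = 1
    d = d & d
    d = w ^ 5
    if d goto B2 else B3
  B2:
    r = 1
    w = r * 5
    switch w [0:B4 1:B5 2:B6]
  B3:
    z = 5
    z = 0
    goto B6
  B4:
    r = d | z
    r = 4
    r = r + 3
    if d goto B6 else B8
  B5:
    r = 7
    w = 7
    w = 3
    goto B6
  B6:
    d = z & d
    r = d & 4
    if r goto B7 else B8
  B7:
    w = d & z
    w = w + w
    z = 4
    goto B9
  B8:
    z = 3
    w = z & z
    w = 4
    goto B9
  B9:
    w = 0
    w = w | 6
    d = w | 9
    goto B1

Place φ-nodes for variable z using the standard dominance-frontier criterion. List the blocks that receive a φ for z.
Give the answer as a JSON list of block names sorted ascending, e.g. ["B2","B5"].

Answer: ["B1", "B6", "B8", "B9"]

Derivation:
idom tree: B1←B0 B2←B1 B3←B1 B4←B2 B5←B2 B6←B1 B7←B6 B8←B1 B9←B1
Dom at joins:
  B1: preds {B0,B9}: {B0} ∩ {B0,B1,B9} = {B0}; idom=B0
  B6: preds {B2,B3,B4,B5}: {B0,B1,B2} ∩ {B0,B1,B3} ∩ {B0,B1,B2,B4} ∩ {B0,B1,B2,B5} = {B0,B1}; idom=B1
  B8: preds {B4,B6}: {B0,B1,B2,B4} ∩ {B0,B1,B6} = {B0,B1}; idom=B1
  B9: preds {B7,B8}: {B0,B1,B6,B7} ∩ {B0,B1,B8} = {B0,B1}; idom=B1

DF derivation:
  join B1 pred B0: · stop@B0
  join B1 pred B9: B9→B1 stop@B0
  join B6 pred B2: B2 stop@B1
  join B6 pred B3: B3 stop@B1
  join B6 pred B4: B4→B2 stop@B1
  join B6 pred B5: B5→B2 stop@B1
  join B8 pred B4: B4→B2 stop@B1
  join B8 pred B6: B6 stop@B1
  join B9 pred B7: B7→B6 stop@B1
  join B9 pred B8: B8 stop@B1
  DF(B0)=∅
  DF(B1)={B1}
  DF(B2)={B6,B8}
  DF(B3)={B6}
  DF(B4)={B6,B8}
  DF(B5)={B6}
  DF(B6)={B8,B9}
  DF(B7)={B9}
  DF(B8)={B9}
  DF(B9)={B1}

φ for z: defs {B0,B3,B7,B8}
  DF⁺ = {B1,B6,B8,B9}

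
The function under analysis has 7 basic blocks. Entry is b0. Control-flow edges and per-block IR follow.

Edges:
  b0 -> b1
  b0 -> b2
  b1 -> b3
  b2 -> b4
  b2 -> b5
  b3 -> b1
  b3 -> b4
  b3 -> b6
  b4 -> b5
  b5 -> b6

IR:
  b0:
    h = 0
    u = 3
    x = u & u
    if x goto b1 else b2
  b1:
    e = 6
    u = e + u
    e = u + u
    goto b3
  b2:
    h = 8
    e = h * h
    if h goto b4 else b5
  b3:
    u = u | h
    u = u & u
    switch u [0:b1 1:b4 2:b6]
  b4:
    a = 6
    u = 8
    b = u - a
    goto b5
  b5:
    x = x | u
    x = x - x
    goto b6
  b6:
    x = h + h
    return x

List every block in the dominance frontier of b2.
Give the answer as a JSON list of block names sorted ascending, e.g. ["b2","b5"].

Answer: ["b4", "b5"]

Derivation:
idom tree: b1←b0 b2←b0 b3←b1 b4←b0 b5←b0 b6←b0
Join-block Dom:
  b1: preds {b0,b3}: {b0} ∩ {b0,b1,b3} = {b0}; idom=b0
  b4: preds {b2,b3}: {b0,b2} ∩ {b0,b1,b3} = {b0}; idom=b0
  b5: preds {b2,b4}: {b0,b2} ∩ {b0,b4} = {b0}; idom=b0
  b6: preds {b3,b5}: {b0,b1,b3} ∩ {b0,b5} = {b0}; idom=b0

DF walk-up:
  b1←b0: walk · to b0
  b1←b3: walk b3→b1 to b0
  b4←b2: walk b2 to b0
  b4←b3: walk b3→b1 to b0
  b5←b2: walk b2 to b0
  b5←b4: walk b4 to b0
  b6←b3: walk b3→b1 to b0
  b6←b5: walk b5 to b0
  b0: DF=∅
  b1: DF={b1,b4,b6}
  b2: DF={b4,b5}
  b3: DF={b1,b4,b6}
  b4: DF={b5}
  b5: DF={b6}
  b6: DF=∅

DF(b2) = ["b4", "b5"]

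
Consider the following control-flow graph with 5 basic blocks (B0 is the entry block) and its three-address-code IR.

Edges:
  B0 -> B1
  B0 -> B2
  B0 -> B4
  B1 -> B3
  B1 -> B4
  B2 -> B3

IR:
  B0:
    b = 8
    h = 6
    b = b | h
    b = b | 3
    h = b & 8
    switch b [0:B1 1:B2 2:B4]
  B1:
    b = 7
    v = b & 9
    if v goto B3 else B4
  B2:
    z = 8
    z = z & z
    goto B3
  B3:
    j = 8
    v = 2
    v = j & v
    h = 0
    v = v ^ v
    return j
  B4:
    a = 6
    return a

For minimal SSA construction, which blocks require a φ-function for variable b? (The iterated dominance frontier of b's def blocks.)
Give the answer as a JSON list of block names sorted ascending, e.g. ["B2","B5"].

idom tree: B1←B0 B2←B0 B3←B0 B4←B0
Dom∩ at merges:
  B3: preds {B1,B2}: {B0,B1} ∩ {B0,B2} = {B0}; idom=B0
  B4: preds {B0,B1}: {B0} ∩ {B0,B1} = {B0}; idom=B0

DF walk-up:
  B3←B1: walk B1 to B0
  B3←B2: walk B2 to B0
  B4←B0: walk · to B0
  B4←B1: walk B1 to B0
  B0 → ∅
  B1 → {B3,B4}
  B2 → {B3}
  B3 → ∅
  B4 → ∅

φ for b: defs {B0,B1}
  DF⁺ = {B3,B4}

Answer: ["B3", "B4"]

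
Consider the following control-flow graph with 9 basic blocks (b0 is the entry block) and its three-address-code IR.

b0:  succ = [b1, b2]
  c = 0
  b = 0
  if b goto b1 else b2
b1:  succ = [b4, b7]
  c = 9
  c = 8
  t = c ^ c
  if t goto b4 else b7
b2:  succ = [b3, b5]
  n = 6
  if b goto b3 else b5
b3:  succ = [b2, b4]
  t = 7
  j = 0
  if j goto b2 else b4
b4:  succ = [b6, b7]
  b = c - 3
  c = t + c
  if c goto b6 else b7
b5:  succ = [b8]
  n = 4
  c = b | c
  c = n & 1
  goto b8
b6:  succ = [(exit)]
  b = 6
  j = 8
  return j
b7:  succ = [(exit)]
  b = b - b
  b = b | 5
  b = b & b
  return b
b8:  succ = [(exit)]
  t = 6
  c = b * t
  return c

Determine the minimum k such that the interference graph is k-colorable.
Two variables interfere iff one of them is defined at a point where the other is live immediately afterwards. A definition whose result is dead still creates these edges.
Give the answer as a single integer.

Answer: 4

Analysis:
def/use:
  b0: def={b,c} ue=∅
  b1: def={c,t} ue=∅
  b2: def={n} ue={b}
  b3: def={j,t} ue=∅
  b4: def={b,c} ue={c,t}
  b5: def={c,n} ue={b,c}
  b6: def={b,j} ue=∅
  b7: def={b} ue={b}
  b8: def={c,t} ue={b}

Backward fixpoint:
  b0: in=∅ out={b,c}
  b1: in={b} out={b,c,t}
  b2: in={b,c} out={b,c}
  b3: in={b,c} out={b,c,t}
  b4: in={c,t} out={b}
  b5: in={b,c} out={b}
  b6: in=∅ out=∅
  b7: in={b} out=∅
  b8: in={b} out=∅

Conflict graph:
  b — {c,j,n,t}
  c — {b,j,n,t}
  j — {b,c,t}
  n — {b,c}
  t — {b,c,j}

Registers:
  lower bound: {b,c,j,t} mutually conflict ⇒ χ ≥ 4
  4-colouring: r0={b}  r1={c}  r2={j,n}  r3={t}
  χ = 4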